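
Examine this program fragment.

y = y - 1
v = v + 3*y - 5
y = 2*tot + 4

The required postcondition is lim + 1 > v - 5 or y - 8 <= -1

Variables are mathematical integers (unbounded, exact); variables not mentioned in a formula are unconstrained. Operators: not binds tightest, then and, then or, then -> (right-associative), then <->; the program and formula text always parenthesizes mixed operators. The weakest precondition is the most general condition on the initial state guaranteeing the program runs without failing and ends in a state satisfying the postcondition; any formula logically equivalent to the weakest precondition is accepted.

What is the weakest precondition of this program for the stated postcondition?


Working backward. After the program, the postcondition lim + 1 > v - 5 or y - 8 <= -1 must hold; in canonical form it is lim > v - 6 or y <= 7.
Before y := 2*tot + 4: lim > v - 6 or 2*tot <= 3
Before v := v + 3*y - 5: lim > v + 3*y - 11 or 2*tot <= 3
Before y := y - 1: lim > v + 3*y - 14 or 2*tot <= 3
Answer: WP = lim > v + 3*y - 14 or 2*tot <= 3


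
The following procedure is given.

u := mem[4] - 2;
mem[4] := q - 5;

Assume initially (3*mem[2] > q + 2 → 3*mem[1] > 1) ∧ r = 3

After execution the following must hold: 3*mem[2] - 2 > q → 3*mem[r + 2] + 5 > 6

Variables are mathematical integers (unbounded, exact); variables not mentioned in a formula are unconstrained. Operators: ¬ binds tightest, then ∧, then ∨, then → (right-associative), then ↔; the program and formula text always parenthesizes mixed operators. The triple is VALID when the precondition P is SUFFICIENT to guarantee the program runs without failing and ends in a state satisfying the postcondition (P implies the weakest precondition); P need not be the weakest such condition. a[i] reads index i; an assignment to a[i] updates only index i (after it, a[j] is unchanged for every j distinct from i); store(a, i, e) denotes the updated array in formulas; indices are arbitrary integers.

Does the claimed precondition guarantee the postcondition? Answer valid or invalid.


Working backward. After the program, the postcondition 3*mem[2] - 2 > q → 3*mem[r + 2] + 5 > 6 must hold; in canonical form it is 3*mem[2] > q + 2 → 3*mem[r + 2] > 1.
Before mem[4] := q - 5: 3*mem[2] > q + 2 → 3*store(mem, 4, q - 5)[r + 2] > 1
Before u := mem[4] - 2: 3*mem[2] > q + 2 → 3*store(mem, 4, q - 5)[r + 2] > 1
The weakest precondition is 3*mem[2] > q + 2 → 3*store(mem, 4, q - 5)[r + 2] > 1.
Check whether (3*mem[2] > q + 2 → 3*mem[1] > 1) ∧ r = 3 implies it.
Countermodel: at the initial state mem = {[1] = 17423, [2] = 17423, [4] = 17423, [5] = 0, elsewhere 17423}, q = 52266, r = 3, the precondition holds but the weakest precondition fails.
Answer: invalid


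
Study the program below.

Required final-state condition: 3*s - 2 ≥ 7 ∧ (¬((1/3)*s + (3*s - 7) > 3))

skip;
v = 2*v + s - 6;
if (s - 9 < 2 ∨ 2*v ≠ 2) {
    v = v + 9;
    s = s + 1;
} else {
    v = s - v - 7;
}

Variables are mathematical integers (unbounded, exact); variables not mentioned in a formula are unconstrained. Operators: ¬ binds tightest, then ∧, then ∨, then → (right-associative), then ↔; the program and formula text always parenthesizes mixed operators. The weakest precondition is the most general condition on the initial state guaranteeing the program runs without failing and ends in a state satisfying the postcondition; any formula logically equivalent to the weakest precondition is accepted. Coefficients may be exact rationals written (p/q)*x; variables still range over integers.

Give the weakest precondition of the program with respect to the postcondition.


Working backward. After the program, the postcondition 3*s - 2 ≥ 7 ∧ (¬((1/3)*s + (3*s - 7) > 3)) must hold; in canonical form it is 3*s ≥ 9 ∧ (¬((10/3)*s > 10)).
Then branch requires 3*s ≥ 6 ∧ (¬((10/3)*s > 20/3)); else branch requires 3*s ≥ 9 ∧ (¬((10/3)*s > 10)).
Before the if: ((s < 11 ∨ 2*v ≠ 2) → (3*s ≥ 6 ∧ (¬((10/3)*s > 20/3)))) ∧ ((¬(s < 11 ∨ 2*v ≠ 2)) → (3*s ≥ 9 ∧ (¬((10/3)*s > 10))))
Before v := 2*v + s - 6: ((s < 11 ∨ 2*s + 4*v ≠ 14) → (3*s ≥ 6 ∧ (¬((10/3)*s > 20/3)))) ∧ ((¬(s < 11 ∨ 2*s + 4*v ≠ 14)) → (3*s ≥ 9 ∧ (¬((10/3)*s > 10))))
Before skip: ((s < 11 ∨ 2*s + 4*v ≠ 14) → (3*s ≥ 6 ∧ (¬((10/3)*s > 20/3)))) ∧ ((¬(s < 11 ∨ 2*s + 4*v ≠ 14)) → (3*s ≥ 9 ∧ (¬((10/3)*s > 10))))
Answer: WP = ((s < 11 ∨ 2*s + 4*v ≠ 14) → (3*s ≥ 6 ∧ (¬((10/3)*s > 20/3)))) ∧ ((¬(s < 11 ∨ 2*s + 4*v ≠ 14)) → (3*s ≥ 9 ∧ (¬((10/3)*s > 10))))


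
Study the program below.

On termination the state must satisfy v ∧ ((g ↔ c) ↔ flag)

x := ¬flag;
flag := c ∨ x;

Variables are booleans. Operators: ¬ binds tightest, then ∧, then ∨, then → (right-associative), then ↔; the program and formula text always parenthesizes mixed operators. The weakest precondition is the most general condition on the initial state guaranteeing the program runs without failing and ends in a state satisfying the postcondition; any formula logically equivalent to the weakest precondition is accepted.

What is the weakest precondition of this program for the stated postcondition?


Working backward. After the program, v ∧ ((g ↔ c) ↔ flag) must hold.
Before flag := c ∨ x: v ∧ ((g ↔ c) ↔ (c ∨ x))
Before x := ¬flag: v ∧ ((g ↔ c) ↔ (c ∨ (¬flag)))
Answer: WP = v ∧ ((g ↔ c) ↔ (c ∨ (¬flag)))


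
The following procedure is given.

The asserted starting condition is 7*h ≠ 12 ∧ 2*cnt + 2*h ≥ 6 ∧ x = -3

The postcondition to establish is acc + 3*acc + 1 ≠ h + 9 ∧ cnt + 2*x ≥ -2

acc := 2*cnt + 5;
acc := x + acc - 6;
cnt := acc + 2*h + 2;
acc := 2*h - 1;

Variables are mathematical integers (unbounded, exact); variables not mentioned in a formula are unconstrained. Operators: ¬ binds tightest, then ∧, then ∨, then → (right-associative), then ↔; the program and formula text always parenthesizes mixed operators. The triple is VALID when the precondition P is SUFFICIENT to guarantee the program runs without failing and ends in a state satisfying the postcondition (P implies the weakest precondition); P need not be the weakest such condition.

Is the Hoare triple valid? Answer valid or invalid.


Working backward. After the program, the postcondition acc + 3*acc + 1 ≠ h + 9 ∧ cnt + 2*x ≥ -2 must hold; in canonical form it is 4*acc ≠ h + 8 ∧ cnt + 2*x ≥ -2.
Before acc := 2*h - 1: 7*h ≠ 12 ∧ cnt + 2*x ≥ -2
Before cnt := acc + 2*h + 2: 7*h ≠ 12 ∧ acc + 2*h + 2*x ≥ -4
Before acc := x + acc - 6: 7*h ≠ 12 ∧ acc + 2*h + 3*x ≥ 2
Before acc := 2*cnt + 5: 7*h ≠ 12 ∧ 2*cnt + 2*h + 3*x ≥ -3
The weakest precondition is 7*h ≠ 12 ∧ 2*cnt + 2*h + 3*x ≥ -3.
Check whether 7*h ≠ 12 ∧ 2*cnt + 2*h ≥ 6 ∧ x = -3 implies it.
Every state satisfying the precondition satisfies the weakest precondition: the implication holds.
Answer: valid


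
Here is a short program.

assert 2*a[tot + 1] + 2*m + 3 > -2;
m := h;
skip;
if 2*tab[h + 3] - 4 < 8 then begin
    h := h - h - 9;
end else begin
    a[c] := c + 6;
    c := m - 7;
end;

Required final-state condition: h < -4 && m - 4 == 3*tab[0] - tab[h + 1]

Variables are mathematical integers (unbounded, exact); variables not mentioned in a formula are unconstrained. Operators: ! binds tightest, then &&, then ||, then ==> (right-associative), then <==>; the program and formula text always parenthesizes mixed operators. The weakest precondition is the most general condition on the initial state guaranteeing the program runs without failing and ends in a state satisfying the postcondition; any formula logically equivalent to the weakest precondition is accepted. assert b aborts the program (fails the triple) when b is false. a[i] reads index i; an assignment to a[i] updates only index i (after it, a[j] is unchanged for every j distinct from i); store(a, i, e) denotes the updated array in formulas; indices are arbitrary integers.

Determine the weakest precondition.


Working backward. After the program, the postcondition h < -4 && m - 4 == 3*tab[0] - tab[h + 1] must hold; in canonical form it is h < -4 && tab[h + 1] + m == 3*tab[0] + 4.
Then branch requires tab[-8] + m == 3*tab[0] + 4; else branch requires h < -4 && tab[h + 1] + m == 3*tab[0] + 4.
Before the if: (2*tab[h + 3] < 12 ==> tab[-8] + m == 3*tab[0] + 4) && ((!(2*tab[h + 3] < 12)) ==> (h < -4 && tab[h + 1] + m == 3*tab[0] + 4))
Before skip: (2*tab[h + 3] < 12 ==> tab[-8] + m == 3*tab[0] + 4) && ((!(2*tab[h + 3] < 12)) ==> (h < -4 && tab[h + 1] + m == 3*tab[0] + 4))
Before m := h: (2*tab[h + 3] < 12 ==> tab[-8] + h == 3*tab[0] + 4) && ((!(2*tab[h + 3] < 12)) ==> (h < -4 && tab[h + 1] + h == 3*tab[0] + 4))
Before assert 2*a[tot + 1] + 2*m + 3 > -2: 2*a[tot + 1] + 2*m > -5 && (2*tab[h + 3] < 12 ==> tab[-8] + h == 3*tab[0] + 4) && ((!(2*tab[h + 3] < 12)) ==> (h < -4 && tab[h + 1] + h == 3*tab[0] + 4))
Answer: WP = 2*a[tot + 1] + 2*m > -5 && (2*tab[h + 3] < 12 ==> tab[-8] + h == 3*tab[0] + 4) && ((!(2*tab[h + 3] < 12)) ==> (h < -4 && tab[h + 1] + h == 3*tab[0] + 4))


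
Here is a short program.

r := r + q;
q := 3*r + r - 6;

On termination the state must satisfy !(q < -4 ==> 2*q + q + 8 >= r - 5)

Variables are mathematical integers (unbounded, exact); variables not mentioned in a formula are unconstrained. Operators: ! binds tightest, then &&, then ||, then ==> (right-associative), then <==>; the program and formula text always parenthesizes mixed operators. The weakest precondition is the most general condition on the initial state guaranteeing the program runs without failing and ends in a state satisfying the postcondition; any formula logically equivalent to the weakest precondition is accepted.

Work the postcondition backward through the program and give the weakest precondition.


Working backward. After the program, the postcondition !(q < -4 ==> 2*q + q + 8 >= r - 5) must hold; in canonical form it is !(q < -4 ==> 3*q >= r - 13).
Before q := 3*r + r - 6: !(4*r < 2 ==> 11*r >= 5)
Before r := r + q: !(4*q + 4*r < 2 ==> 11*q + 11*r >= 5)
Answer: WP = !(4*q + 4*r < 2 ==> 11*q + 11*r >= 5)


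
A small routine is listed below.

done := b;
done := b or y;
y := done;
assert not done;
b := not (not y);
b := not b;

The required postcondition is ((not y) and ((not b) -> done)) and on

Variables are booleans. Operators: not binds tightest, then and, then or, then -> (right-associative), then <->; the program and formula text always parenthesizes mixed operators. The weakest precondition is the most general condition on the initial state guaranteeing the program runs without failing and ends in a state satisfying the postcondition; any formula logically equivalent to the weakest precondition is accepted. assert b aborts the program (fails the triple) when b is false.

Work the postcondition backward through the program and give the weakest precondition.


Working backward. After the program, the postcondition ((not y) and ((not b) -> done)) and on must hold; in canonical form it is (not y) and ((not b) -> done) and on.
Before b := not b: (not y) and (b -> done) and on
Before b := not (not y): (not y) and (y -> done) and on
Before assert not done: (not done) and (not y) and (y -> done) and on
Before y := done: (not done) and on
Before done := b or y: (not (b or y)) and on
Before done := b: (not (b or y)) and on
Answer: WP = (not (b or y)) and on


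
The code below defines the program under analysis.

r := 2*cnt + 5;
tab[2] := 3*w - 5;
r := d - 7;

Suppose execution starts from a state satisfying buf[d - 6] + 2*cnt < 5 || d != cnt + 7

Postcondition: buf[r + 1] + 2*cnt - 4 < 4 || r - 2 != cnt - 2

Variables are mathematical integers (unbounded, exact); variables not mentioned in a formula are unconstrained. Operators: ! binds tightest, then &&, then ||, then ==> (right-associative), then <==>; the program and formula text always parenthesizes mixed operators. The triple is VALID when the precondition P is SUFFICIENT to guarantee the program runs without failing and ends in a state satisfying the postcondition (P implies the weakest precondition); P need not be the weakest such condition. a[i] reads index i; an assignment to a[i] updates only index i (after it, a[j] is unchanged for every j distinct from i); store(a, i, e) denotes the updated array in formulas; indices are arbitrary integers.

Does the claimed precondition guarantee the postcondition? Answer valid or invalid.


Working backward. After the program, the postcondition buf[r + 1] + 2*cnt - 4 < 4 || r - 2 != cnt - 2 must hold; in canonical form it is buf[r + 1] + 2*cnt < 8 || r != cnt.
Before r := d - 7: buf[d - 6] + 2*cnt < 8 || d != cnt + 7
Before tab[2] := 3*w - 5: buf[d - 6] + 2*cnt < 8 || d != cnt + 7
Before r := 2*cnt + 5: buf[d - 6] + 2*cnt < 8 || d != cnt + 7
The weakest precondition is buf[d - 6] + 2*cnt < 8 || d != cnt + 7.
Check whether buf[d - 6] + 2*cnt < 5 || d != cnt + 7 implies it.
Every state satisfying the precondition satisfies the weakest precondition: the implication holds.
Answer: valid


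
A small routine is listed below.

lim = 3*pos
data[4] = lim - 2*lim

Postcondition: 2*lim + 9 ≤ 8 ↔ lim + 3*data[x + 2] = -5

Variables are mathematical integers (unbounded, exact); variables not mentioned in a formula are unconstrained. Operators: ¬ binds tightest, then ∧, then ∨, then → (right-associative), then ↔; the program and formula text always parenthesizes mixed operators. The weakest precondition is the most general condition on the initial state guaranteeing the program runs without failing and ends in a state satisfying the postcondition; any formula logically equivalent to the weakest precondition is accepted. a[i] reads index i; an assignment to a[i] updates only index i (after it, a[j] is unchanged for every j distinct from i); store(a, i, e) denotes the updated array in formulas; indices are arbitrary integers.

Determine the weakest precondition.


Working backward. After the program, the postcondition 2*lim + 9 ≤ 8 ↔ lim + 3*data[x + 2] = -5 must hold; in canonical form it is 2*lim ≤ -1 ↔ 3*data[x + 2] + lim = -5.
Before data[4] := lim - 2*lim: 2*lim ≤ -1 ↔ 3*store(data, 4, -lim)[x + 2] + lim = -5
Before lim := 3*pos: 6*pos ≤ -1 ↔ 3*store(data, 4, -3*pos)[x + 2] + 3*pos = -5
Answer: WP = 6*pos ≤ -1 ↔ 3*store(data, 4, -3*pos)[x + 2] + 3*pos = -5


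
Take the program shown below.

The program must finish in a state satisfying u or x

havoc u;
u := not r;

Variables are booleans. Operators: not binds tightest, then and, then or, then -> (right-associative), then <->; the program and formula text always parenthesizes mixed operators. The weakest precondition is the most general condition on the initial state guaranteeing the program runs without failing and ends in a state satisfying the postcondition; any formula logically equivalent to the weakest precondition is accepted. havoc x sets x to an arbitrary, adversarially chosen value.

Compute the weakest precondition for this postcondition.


Working backward. After the program, u or x must hold.
Before u := not r: (not r) or x
Before havoc u: (not r) or x
Answer: WP = (not r) or x


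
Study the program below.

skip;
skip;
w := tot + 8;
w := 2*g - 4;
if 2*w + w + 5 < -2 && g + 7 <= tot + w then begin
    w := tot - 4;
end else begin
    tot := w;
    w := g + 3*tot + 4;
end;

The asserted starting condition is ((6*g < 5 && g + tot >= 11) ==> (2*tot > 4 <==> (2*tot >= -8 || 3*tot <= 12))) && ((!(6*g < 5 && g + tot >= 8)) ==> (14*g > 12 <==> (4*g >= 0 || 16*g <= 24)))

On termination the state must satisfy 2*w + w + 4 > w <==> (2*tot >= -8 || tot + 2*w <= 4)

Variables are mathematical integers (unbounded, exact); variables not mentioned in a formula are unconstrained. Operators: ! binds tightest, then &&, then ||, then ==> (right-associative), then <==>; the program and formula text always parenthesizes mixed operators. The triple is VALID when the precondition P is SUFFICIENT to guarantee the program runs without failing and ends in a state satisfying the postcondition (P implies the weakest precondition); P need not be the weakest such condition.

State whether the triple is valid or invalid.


Working backward. After the program, the postcondition 2*w + w + 4 > w <==> (2*tot >= -8 || tot + 2*w <= 4) must hold; in canonical form it is 2*w > -4 <==> (2*tot >= -8 || tot + 2*w <= 4).
Then branch requires 2*tot > 4 <==> (2*tot >= -8 || 3*tot <= 12); else branch requires 2*g + 6*w > -12 <==> (2*w >= -8 || 2*g + 7*w <= -4).
Before the if: ((3*w < -7 && g <= tot + w - 7) ==> (2*tot > 4 <==> (2*tot >= -8 || 3*tot <= 12))) && ((!(3*w < -7 && g <= tot + w - 7)) ==> (2*g + 6*w > -12 <==> (2*w >= -8 || 2*g + 7*w <= -4)))
Before w := 2*g - 4: ((6*g < 5 && g + tot >= 11) ==> (2*tot > 4 <==> (2*tot >= -8 || 3*tot <= 12))) && ((!(6*g < 5 && g + tot >= 11)) ==> (14*g > 12 <==> (4*g >= 0 || 16*g <= 24)))
Before w := tot + 8: ((6*g < 5 && g + tot >= 11) ==> (2*tot > 4 <==> (2*tot >= -8 || 3*tot <= 12))) && ((!(6*g < 5 && g + tot >= 11)) ==> (14*g > 12 <==> (4*g >= 0 || 16*g <= 24)))
Before skip: ((6*g < 5 && g + tot >= 11) ==> (2*tot > 4 <==> (2*tot >= -8 || 3*tot <= 12))) && ((!(6*g < 5 && g + tot >= 11)) ==> (14*g > 12 <==> (4*g >= 0 || 16*g <= 24)))
Before skip: ((6*g < 5 && g + tot >= 11) ==> (2*tot > 4 <==> (2*tot >= -8 || 3*tot <= 12))) && ((!(6*g < 5 && g + tot >= 11)) ==> (14*g > 12 <==> (4*g >= 0 || 16*g <= 24)))
The weakest precondition is ((6*g < 5 && g + tot >= 11) ==> (2*tot > 4 <==> (2*tot >= -8 || 3*tot <= 12))) && ((!(6*g < 5 && g + tot >= 11)) ==> (14*g > 12 <==> (4*g >= 0 || 16*g <= 24))).
Check whether ((6*g < 5 && g + tot >= 11) ==> (2*tot > 4 <==> (2*tot >= -8 || 3*tot <= 12))) && ((!(6*g < 5 && g + tot >= 8)) ==> (14*g > 12 <==> (4*g >= 0 || 16*g <= 24))) implies it.
Countermodel: at the initial state g = -1, tot = 9, the precondition holds but the weakest precondition fails.
Answer: invalid


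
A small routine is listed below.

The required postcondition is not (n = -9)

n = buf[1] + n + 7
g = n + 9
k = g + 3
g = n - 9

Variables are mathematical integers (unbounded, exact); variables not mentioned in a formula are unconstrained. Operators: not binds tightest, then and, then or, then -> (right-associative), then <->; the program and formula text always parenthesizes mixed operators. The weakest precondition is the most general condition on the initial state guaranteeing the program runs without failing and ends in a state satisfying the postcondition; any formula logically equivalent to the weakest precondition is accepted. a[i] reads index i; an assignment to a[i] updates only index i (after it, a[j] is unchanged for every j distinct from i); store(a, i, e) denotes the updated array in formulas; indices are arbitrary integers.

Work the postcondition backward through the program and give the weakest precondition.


Working backward. After the program, not (n = -9) must hold.
Before g := n - 9: not (n = -9)
Before k := g + 3: not (n = -9)
Before g := n + 9: not (n = -9)
Before n := buf[1] + n + 7: not (buf[1] + n = -16)
Answer: WP = not (buf[1] + n = -16)


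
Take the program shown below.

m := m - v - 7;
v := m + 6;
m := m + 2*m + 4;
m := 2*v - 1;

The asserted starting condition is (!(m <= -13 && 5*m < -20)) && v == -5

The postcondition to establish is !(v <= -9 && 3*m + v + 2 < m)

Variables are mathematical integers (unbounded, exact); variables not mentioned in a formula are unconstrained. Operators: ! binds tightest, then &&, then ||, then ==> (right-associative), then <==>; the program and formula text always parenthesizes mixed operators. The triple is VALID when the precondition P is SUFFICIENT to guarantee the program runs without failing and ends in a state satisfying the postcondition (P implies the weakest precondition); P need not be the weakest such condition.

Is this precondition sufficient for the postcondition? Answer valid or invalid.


Working backward. After the program, the postcondition !(v <= -9 && 3*m + v + 2 < m) must hold; in canonical form it is !(v <= -9 && 2*m + v < -2).
Before m := 2*v - 1: !(v <= -9 && 5*v < 0)
Before m := m + 2*m + 4: !(v <= -9 && 5*v < 0)
Before v := m + 6: !(m <= -15 && 5*m < -30)
Before m := m - v - 7: !(m <= v - 8 && 5*m < 5*v + 5)
The weakest precondition is !(m <= v - 8 && 5*m < 5*v + 5).
Check whether (!(m <= -13 && 5*m < -20)) && v == -5 implies it.
Every state satisfying the precondition satisfies the weakest precondition: the implication holds.
Answer: valid


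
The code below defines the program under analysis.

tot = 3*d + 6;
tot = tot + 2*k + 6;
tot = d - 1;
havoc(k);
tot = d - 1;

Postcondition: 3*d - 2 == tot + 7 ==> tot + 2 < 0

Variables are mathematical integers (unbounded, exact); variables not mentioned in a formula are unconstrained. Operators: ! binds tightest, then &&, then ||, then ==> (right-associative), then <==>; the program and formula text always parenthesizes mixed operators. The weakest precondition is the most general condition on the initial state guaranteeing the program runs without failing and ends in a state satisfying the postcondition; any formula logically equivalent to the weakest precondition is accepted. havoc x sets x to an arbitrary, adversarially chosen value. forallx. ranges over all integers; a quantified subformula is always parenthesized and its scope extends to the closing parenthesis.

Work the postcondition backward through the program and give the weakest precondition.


Working backward. After the program, the postcondition 3*d - 2 == tot + 7 ==> tot + 2 < 0 must hold; in canonical form it is 3*d == tot + 9 ==> tot < -2.
Before tot := d - 1: 2*d == 8 ==> d < -1
Before havoc k: 2*d == 8 ==> d < -1
Before tot := d - 1: 2*d == 8 ==> d < -1
Before tot := tot + 2*k + 6: 2*d == 8 ==> d < -1
Before tot := 3*d + 6: 2*d == 8 ==> d < -1
Answer: WP = 2*d == 8 ==> d < -1


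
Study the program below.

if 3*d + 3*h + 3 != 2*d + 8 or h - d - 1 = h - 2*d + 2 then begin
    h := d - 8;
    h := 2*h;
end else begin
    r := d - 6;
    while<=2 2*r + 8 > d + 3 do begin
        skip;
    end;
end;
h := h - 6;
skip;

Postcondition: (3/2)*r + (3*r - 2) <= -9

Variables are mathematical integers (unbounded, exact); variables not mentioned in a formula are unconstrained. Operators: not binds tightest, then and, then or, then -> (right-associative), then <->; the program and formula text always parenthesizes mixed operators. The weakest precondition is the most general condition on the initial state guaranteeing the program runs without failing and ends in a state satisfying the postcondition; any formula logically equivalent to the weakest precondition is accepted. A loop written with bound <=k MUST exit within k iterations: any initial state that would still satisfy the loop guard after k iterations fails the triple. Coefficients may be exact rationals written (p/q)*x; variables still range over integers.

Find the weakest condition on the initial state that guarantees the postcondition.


Working backward. After the program, the postcondition (3/2)*r + (3*r - 2) <= -9 must hold; in canonical form it is (9/2)*r <= -7.
Before skip: (9/2)*r <= -7
Before h := h - 6: (9/2)*r <= -7
Then branch requires (9/2)*r <= -7; else branch requires (d > 7 -> ((d > 7 -> ((not (d > 7)) and (9/2)*d <= 20)) and ((not (d > 7)) -> (9/2)*d <= 20))) and ((not (d > 7)) -> (9/2)*d <= 20).
Before the if: ((d + 3*h != 5 or d = 3) -> (9/2)*r <= -7) and ((not (d + 3*h != 5 or d = 3)) -> ((d > 7 -> ((d > 7 -> ((not (d > 7)) and (9/2)*d <= 20)) and ((not (d > 7)) -> (9/2)*d <= 20))) and ((not (d > 7)) -> (9/2)*d <= 20)))
Answer: WP = ((d + 3*h != 5 or d = 3) -> (9/2)*r <= -7) and ((not (d + 3*h != 5 or d = 3)) -> ((d > 7 -> ((d > 7 -> ((not (d > 7)) and (9/2)*d <= 20)) and ((not (d > 7)) -> (9/2)*d <= 20))) and ((not (d > 7)) -> (9/2)*d <= 20)))


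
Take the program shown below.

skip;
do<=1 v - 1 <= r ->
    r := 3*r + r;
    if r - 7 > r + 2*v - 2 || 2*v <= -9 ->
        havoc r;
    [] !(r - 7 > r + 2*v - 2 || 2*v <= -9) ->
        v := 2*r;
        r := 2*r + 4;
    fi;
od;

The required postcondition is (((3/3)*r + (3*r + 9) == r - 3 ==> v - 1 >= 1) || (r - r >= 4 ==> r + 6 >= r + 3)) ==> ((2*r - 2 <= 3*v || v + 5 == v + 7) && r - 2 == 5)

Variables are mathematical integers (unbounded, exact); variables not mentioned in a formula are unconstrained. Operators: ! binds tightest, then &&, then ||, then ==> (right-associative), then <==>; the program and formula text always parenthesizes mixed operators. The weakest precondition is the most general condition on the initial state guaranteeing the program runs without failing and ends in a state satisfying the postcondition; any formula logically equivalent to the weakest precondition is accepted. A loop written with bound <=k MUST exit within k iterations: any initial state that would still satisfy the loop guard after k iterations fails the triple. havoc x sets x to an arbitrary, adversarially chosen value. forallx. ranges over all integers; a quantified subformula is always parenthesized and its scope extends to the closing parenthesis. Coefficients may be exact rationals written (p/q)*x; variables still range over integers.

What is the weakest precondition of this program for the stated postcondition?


Working backward. After the program, the postcondition (((3/3)*r + (3*r + 9) == r - 3 ==> v - 1 >= 1) || (r - r >= 4 ==> r + 6 >= r + 3)) ==> ((2*r - 2 <= 3*v || v + 5 == v + 7) && r - 2 == 5) must hold; in canonical form it is 2*r <= 3*v + 2 && r == 7.
Before the loop (bound <=1), unroll the exhaustion recursion (WP_0 = exit-now case; WP_j = one more guarded iteration, up to j = 1):
  WP_0: (!(v <= r + 1)) && 2*r <= 3*v + 2 && r == 7
  WP_1: (v <= r + 1 ==> (((2*v < -5 || 2*v <= -9) ==> (forall r_1. ((!(v <= r_1 + 1)) && 2*r_1 <= 3*v + 2 && r_1 == 7))) && (2*v < -5 || 2*v <= -9))) && ((!(v <= r + 1)) ==> (2*r <= 3*v + 2 && r == 7))
So before the loop: (v <= r + 1 ==> (((2*v < -5 || 2*v <= -9) ==> (forall r_1. ((!(v <= r_1 + 1)) && 2*r_1 <= 3*v + 2 && r_1 == 7))) && (2*v < -5 || 2*v <= -9))) && ((!(v <= r + 1)) ==> (2*r <= 3*v + 2 && r == 7))
Before skip: (v <= r + 1 ==> (((2*v < -5 || 2*v <= -9) ==> (forall r_1. ((!(v <= r_1 + 1)) && 2*r_1 <= 3*v + 2 && r_1 == 7))) && (2*v < -5 || 2*v <= -9))) && ((!(v <= r + 1)) ==> (2*r <= 3*v + 2 && r == 7))
Answer: WP = (v <= r + 1 ==> (((2*v < -5 || 2*v <= -9) ==> (forall r_1. ((!(v <= r_1 + 1)) && 2*r_1 <= 3*v + 2 && r_1 == 7))) && (2*v < -5 || 2*v <= -9))) && ((!(v <= r + 1)) ==> (2*r <= 3*v + 2 && r == 7))


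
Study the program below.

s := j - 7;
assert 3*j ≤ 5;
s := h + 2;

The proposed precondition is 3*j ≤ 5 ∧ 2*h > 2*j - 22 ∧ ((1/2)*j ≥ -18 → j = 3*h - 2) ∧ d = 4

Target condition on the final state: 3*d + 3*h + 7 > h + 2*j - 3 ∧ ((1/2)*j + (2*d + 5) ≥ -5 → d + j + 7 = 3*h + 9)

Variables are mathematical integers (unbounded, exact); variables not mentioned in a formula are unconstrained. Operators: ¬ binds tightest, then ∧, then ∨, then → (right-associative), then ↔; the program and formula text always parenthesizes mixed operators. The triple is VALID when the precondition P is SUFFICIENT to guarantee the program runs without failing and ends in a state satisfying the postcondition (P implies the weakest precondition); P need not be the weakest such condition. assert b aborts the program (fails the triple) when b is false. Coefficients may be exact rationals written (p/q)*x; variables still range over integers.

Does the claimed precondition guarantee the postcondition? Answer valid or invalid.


Working backward. After the program, the postcondition 3*d + 3*h + 7 > h + 2*j - 3 ∧ ((1/2)*j + (2*d + 5) ≥ -5 → d + j + 7 = 3*h + 9) must hold; in canonical form it is 3*d + 2*h > 2*j - 10 ∧ (2*d + (1/2)*j ≥ -10 → d + j = 3*h + 2).
Before s := h + 2: 3*d + 2*h > 2*j - 10 ∧ (2*d + (1/2)*j ≥ -10 → d + j = 3*h + 2)
Before assert 3*j ≤ 5: 3*j ≤ 5 ∧ 3*d + 2*h > 2*j - 10 ∧ (2*d + (1/2)*j ≥ -10 → d + j = 3*h + 2)
Before s := j - 7: 3*j ≤ 5 ∧ 3*d + 2*h > 2*j - 10 ∧ (2*d + (1/2)*j ≥ -10 → d + j = 3*h + 2)
The weakest precondition is 3*j ≤ 5 ∧ 3*d + 2*h > 2*j - 10 ∧ (2*d + (1/2)*j ≥ -10 → d + j = 3*h + 2).
Check whether 3*j ≤ 5 ∧ 2*h > 2*j - 22 ∧ ((1/2)*j ≥ -18 → j = 3*h - 2) ∧ d = 4 implies it.
Every state satisfying the precondition satisfies the weakest precondition: the implication holds.
Answer: valid


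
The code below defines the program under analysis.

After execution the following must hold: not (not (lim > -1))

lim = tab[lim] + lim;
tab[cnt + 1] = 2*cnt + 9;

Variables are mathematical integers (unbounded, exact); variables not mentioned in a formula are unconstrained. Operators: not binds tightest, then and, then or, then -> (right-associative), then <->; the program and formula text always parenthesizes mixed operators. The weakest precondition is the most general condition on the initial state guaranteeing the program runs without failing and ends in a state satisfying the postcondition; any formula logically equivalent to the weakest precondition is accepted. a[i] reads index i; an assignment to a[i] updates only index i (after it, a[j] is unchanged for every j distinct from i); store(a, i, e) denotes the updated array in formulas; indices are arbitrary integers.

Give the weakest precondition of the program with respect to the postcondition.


Working backward. After the program, the postcondition not (not (lim > -1)) must hold; in canonical form it is lim > -1.
Before tab[cnt + 1] := 2*cnt + 9: lim > -1
Before lim := tab[lim] + lim: tab[lim] + lim > -1
Answer: WP = tab[lim] + lim > -1


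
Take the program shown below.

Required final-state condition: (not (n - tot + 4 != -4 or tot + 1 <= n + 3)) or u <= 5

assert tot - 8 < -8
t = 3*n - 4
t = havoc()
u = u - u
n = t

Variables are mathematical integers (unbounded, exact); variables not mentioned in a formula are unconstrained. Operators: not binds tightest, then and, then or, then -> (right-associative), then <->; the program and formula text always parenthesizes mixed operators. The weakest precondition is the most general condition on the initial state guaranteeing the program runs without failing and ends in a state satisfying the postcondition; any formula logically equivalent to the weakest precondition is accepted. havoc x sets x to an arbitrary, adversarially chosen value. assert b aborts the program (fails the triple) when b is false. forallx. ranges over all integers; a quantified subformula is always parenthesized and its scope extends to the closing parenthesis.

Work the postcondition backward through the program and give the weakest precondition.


Working backward. After the program, the postcondition (not (n - tot + 4 != -4 or tot + 1 <= n + 3)) or u <= 5 must hold; in canonical form it is (not (n != tot - 8 or tot <= n + 2)) or u <= 5.
Before n := t: (not (t != tot - 8 or tot <= t + 2)) or u <= 5
Before u := u - u: true
Before havoc t: true
Before t := 3*n - 4: true
Before assert tot - 8 < -8: tot < 0
Answer: WP = tot < 0


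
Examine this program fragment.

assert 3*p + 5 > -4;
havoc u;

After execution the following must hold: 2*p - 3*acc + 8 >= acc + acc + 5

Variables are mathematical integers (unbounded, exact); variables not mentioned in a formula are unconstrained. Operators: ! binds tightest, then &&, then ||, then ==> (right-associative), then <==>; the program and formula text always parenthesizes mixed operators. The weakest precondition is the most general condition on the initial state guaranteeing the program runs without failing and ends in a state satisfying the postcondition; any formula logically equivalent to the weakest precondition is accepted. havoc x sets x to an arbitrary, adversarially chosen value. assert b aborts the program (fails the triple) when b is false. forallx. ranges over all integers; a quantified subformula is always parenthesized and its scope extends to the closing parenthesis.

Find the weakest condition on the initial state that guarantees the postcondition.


Working backward. After the program, the postcondition 2*p - 3*acc + 8 >= acc + acc + 5 must hold; in canonical form it is 2*p >= 5*acc - 3.
Before havoc u: 2*p >= 5*acc - 3
Before assert 3*p + 5 > -4: 3*p > -9 && 2*p >= 5*acc - 3
Answer: WP = 3*p > -9 && 2*p >= 5*acc - 3


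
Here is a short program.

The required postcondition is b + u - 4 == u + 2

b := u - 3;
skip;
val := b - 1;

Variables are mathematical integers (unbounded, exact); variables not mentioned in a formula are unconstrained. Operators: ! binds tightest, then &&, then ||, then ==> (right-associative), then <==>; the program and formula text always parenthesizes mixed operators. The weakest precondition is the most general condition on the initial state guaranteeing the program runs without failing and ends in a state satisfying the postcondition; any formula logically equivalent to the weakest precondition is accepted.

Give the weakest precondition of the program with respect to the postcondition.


Working backward. After the program, the postcondition b + u - 4 == u + 2 must hold; in canonical form it is b == 6.
Before val := b - 1: b == 6
Before skip: b == 6
Before b := u - 3: u == 9
Answer: WP = u == 9


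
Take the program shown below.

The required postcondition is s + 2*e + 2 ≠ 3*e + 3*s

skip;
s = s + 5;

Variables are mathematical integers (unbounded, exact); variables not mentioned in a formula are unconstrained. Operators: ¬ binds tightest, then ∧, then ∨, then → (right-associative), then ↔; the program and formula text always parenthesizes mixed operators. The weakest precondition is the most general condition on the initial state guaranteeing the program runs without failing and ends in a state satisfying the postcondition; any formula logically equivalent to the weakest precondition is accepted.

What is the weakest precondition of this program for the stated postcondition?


Working backward. After the program, the postcondition s + 2*e + 2 ≠ 3*e + 3*s must hold; in canonical form it is e + 2*s ≠ 2.
Before s := s + 5: e + 2*s ≠ -8
Before skip: e + 2*s ≠ -8
Answer: WP = e + 2*s ≠ -8


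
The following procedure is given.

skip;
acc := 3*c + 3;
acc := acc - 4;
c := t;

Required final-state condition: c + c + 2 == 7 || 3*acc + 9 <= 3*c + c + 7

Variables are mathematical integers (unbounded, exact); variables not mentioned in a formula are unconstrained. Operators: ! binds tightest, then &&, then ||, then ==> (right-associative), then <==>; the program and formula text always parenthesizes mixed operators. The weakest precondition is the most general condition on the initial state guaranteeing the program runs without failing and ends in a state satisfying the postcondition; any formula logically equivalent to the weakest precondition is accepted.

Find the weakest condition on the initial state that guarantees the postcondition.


Working backward. After the program, the postcondition c + c + 2 == 7 || 3*acc + 9 <= 3*c + c + 7 must hold; in canonical form it is 2*c == 5 || 3*acc <= 4*c - 2.
Before c := t: 2*t == 5 || 3*acc <= 4*t - 2
Before acc := acc - 4: 2*t == 5 || 3*acc <= 4*t + 10
Before acc := 3*c + 3: 2*t == 5 || 9*c <= 4*t + 1
Before skip: 2*t == 5 || 9*c <= 4*t + 1
Answer: WP = 2*t == 5 || 9*c <= 4*t + 1


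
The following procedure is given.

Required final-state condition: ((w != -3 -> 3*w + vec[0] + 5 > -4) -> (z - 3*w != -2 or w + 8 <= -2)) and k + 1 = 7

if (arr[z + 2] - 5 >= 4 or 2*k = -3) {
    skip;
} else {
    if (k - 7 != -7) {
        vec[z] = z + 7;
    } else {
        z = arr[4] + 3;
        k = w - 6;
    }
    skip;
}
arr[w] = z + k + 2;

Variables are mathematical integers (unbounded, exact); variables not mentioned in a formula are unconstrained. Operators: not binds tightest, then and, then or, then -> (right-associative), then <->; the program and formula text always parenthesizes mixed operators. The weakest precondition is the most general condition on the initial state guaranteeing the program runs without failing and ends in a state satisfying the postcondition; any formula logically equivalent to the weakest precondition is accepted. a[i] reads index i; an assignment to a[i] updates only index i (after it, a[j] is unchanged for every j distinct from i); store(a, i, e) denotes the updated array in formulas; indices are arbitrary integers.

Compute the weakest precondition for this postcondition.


Working backward. After the program, the postcondition ((w != -3 -> 3*w + vec[0] + 5 > -4) -> (z - 3*w != -2 or w + 8 <= -2)) and k + 1 = 7 must hold; in canonical form it is ((w != -3 -> vec[0] + 3*w > -9) -> (z != 3*w - 2 or w <= -10)) and k = 6.
Before arr[w] := z + k + 2: ((w != -3 -> vec[0] + 3*w > -9) -> (z != 3*w - 2 or w <= -10)) and k = 6
Then branch requires ((w != -3 -> vec[0] + 3*w > -9) -> (z != 3*w - 2 or w <= -10)) and k = 6; else branch requires (k != 0 -> (((w != -3 -> store(vec, z, z + 7)[0] + 3*w > -9) -> (z != 3*w - 2 or w <= -10)) and k = 6)) and ((not (k != 0)) -> (((w != -3 -> vec[0] + 3*w > -9) -> (arr[4] != 3*w - 5 or w <= -10)) and w = 12)).
Before the if: ((arr[z + 2] >= 9 or 2*k = -3) -> (((w != -3 -> vec[0] + 3*w > -9) -> (z != 3*w - 2 or w <= -10)) and k = 6)) and ((not (arr[z + 2] >= 9 or 2*k = -3)) -> ((k != 0 -> (((w != -3 -> store(vec, z, z + 7)[0] + 3*w > -9) -> (z != 3*w - 2 or w <= -10)) and k = 6)) and ((not (k != 0)) -> (((w != -3 -> vec[0] + 3*w > -9) -> (arr[4] != 3*w - 5 or w <= -10)) and w = 12))))
Answer: WP = ((arr[z + 2] >= 9 or 2*k = -3) -> (((w != -3 -> vec[0] + 3*w > -9) -> (z != 3*w - 2 or w <= -10)) and k = 6)) and ((not (arr[z + 2] >= 9 or 2*k = -3)) -> ((k != 0 -> (((w != -3 -> store(vec, z, z + 7)[0] + 3*w > -9) -> (z != 3*w - 2 or w <= -10)) and k = 6)) and ((not (k != 0)) -> (((w != -3 -> vec[0] + 3*w > -9) -> (arr[4] != 3*w - 5 or w <= -10)) and w = 12))))


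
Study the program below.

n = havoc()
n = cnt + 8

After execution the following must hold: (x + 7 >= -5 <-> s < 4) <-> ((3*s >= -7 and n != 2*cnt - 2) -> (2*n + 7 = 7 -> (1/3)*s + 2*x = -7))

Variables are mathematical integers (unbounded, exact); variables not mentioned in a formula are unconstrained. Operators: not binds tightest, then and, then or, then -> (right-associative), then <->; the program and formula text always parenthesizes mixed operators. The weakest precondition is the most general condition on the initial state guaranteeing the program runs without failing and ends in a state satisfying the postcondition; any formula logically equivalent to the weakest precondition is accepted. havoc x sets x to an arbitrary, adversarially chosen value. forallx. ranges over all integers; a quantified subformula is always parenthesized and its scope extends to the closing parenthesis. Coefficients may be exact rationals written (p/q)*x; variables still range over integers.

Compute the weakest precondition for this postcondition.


Working backward. After the program, the postcondition (x + 7 >= -5 <-> s < 4) <-> ((3*s >= -7 and n != 2*cnt - 2) -> (2*n + 7 = 7 -> (1/3)*s + 2*x = -7)) must hold; in canonical form it is (x >= -12 <-> s < 4) <-> ((3*s >= -7 and n != 2*cnt - 2) -> (2*n = 0 -> (1/3)*s + 2*x = -7)).
Before n := cnt + 8: (x >= -12 <-> s < 4) <-> ((3*s >= -7 and cnt != 10) -> (2*cnt = -16 -> (1/3)*s + 2*x = -7))
Before havoc n: (x >= -12 <-> s < 4) <-> ((3*s >= -7 and cnt != 10) -> (2*cnt = -16 -> (1/3)*s + 2*x = -7))
Answer: WP = (x >= -12 <-> s < 4) <-> ((3*s >= -7 and cnt != 10) -> (2*cnt = -16 -> (1/3)*s + 2*x = -7))


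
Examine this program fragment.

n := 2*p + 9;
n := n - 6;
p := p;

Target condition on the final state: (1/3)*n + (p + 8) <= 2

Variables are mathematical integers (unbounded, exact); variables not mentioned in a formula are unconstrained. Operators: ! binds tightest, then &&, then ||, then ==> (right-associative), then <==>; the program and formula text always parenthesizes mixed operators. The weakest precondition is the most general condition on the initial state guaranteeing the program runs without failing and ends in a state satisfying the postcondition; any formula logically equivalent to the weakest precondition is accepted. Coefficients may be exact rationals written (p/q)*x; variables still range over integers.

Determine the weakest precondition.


Working backward. After the program, the postcondition (1/3)*n + (p + 8) <= 2 must hold; in canonical form it is (1/3)*n + p <= -6.
Before p := p: (1/3)*n + p <= -6
Before n := n - 6: (1/3)*n + p <= -4
Before n := 2*p + 9: (5/3)*p <= -7
Answer: WP = (5/3)*p <= -7
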